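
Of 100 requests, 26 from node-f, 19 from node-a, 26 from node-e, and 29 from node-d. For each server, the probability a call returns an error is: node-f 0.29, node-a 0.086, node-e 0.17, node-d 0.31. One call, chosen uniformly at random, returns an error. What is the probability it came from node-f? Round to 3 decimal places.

0.334

Unnormalized posteriors (prior × likelihood):
  node-f: 0.26 × 0.29 = 0.0754
  node-a: 0.19 × 0.086 = 0.01634
  node-e: 0.26 × 0.17 = 0.0442
  node-d: 0.29 × 0.31 = 0.0899
Sum = 0.22584.
P(node-f | evidence) = 0.0754 / 0.22584 ≈ 0.334.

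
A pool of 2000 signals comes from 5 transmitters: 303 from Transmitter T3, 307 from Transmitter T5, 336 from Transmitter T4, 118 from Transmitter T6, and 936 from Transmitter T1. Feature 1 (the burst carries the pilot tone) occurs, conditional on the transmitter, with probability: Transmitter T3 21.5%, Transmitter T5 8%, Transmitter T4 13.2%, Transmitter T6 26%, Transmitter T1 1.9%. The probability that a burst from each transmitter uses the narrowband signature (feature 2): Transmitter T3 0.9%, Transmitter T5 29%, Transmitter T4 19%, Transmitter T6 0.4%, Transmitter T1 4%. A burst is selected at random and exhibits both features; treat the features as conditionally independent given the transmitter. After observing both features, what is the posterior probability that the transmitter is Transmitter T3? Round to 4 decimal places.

0.0346

Prior × likelihood for each hypothesis:
  Transmitter T3: 0.1515 × 0.215 × 0.009 = 0.0002931525
  Transmitter T5: 0.1535 × 0.08 × 0.29 = 0.0035612
  Transmitter T4: 0.168 × 0.132 × 0.19 = 0.00421344
  Transmitter T6: 0.059 × 0.26 × 0.004 = 0.00006136
  Transmitter T1: 0.468 × 0.019 × 0.04 = 0.00035568
Normalizing constant = 0.0084848325.
P(Transmitter T3 | evidence) = 0.0002931525 / 0.0084848325 ≈ 0.0346.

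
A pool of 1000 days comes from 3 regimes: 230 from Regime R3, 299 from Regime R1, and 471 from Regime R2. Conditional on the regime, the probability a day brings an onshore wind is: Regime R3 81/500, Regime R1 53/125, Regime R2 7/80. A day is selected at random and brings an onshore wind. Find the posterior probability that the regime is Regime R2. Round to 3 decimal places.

0.201

Compute prior × likelihood for every hypothesis:
  Regime R3: 0.23 × 0.162 = 0.03726
  Regime R1: 0.299 × 0.424 = 0.126776
  Regime R2: 0.471 × 0.0875 = 0.0412125
Sum = 0.2052485.
P(Regime R2 | evidence) = 0.0412125 / 0.2052485 ≈ 0.201.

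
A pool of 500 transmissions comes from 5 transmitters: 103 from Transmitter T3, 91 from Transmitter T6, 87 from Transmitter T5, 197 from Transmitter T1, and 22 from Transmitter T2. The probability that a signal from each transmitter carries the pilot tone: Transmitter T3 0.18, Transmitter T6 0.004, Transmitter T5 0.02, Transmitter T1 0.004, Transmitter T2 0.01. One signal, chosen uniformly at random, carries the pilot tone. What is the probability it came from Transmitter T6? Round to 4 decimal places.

0.0168

Compute prior × likelihood for every hypothesis:
  Transmitter T3: 0.206 × 0.18 = 0.03708
  Transmitter T6: 0.182 × 0.004 = 0.000728
  Transmitter T5: 0.174 × 0.02 = 0.00348
  Transmitter T1: 0.394 × 0.004 = 0.001576
  Transmitter T2: 0.044 × 0.01 = 0.00044
Total = 0.043304.
P(Transmitter T6 | evidence) = 0.000728 / 0.043304 ≈ 0.0168.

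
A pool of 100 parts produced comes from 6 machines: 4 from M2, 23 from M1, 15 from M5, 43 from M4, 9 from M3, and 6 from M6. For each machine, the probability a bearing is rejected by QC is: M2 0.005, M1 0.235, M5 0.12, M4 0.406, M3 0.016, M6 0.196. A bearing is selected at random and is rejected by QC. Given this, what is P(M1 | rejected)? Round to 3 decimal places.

0.208

Prior × likelihood for each hypothesis:
  M2: 0.04 × 0.005 = 0.0002
  M1: 0.23 × 0.235 = 0.05405
  M5: 0.15 × 0.12 = 0.018
  M4: 0.43 × 0.406 = 0.17458
  M3: 0.09 × 0.016 = 0.00144
  M6: 0.06 × 0.196 = 0.01176
Total = 0.26003.
P(M1 | evidence) = 0.05405 / 0.26003 ≈ 0.208.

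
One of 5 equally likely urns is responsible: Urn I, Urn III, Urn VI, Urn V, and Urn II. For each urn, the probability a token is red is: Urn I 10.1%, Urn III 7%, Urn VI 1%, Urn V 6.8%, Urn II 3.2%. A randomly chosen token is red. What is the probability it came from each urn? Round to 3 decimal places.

With a uniform prior (1/5 each), posterior ∝ likelihood:
  Urn I: 0.101
  Urn III: 0.07
  Urn VI: 0.01
  Urn V: 0.068
  Urn II: 0.032
Total = 0.281.
P(Urn I | red) = 0.101/0.281 ≈ 0.359
P(Urn III | red) = 0.07/0.281 ≈ 0.249
P(Urn VI | red) = 0.01/0.281 ≈ 0.036
P(Urn V | red) = 0.068/0.281 ≈ 0.242
P(Urn II | red) = 0.032/0.281 ≈ 0.114
(Check: 0.359+0.249+0.036+0.242+0.114 = 1.000.)

Urn I 0.359, Urn III 0.249, Urn VI 0.036, Urn V 0.242, Urn II 0.114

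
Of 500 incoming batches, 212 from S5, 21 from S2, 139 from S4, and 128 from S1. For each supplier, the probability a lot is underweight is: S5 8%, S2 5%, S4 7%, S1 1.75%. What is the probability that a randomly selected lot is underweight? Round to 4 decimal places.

Compute prior × likelihood for every hypothesis:
  S5: 0.424 × 0.08 = 0.03392
  S2: 0.042 × 0.05 = 0.0021
  S4: 0.278 × 0.07 = 0.01946
  S1: 0.256 × 0.0175 = 0.00448
P(underweight) = 0.03392 + 0.0021 + 0.01946 + 0.00448 = 0.05996 → 0.0600.

0.0600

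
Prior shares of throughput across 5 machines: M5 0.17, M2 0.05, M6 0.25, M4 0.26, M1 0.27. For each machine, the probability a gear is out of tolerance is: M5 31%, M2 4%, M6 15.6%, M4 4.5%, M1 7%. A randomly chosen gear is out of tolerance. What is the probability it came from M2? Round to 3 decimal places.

Compute prior × likelihood for every hypothesis:
  M5: 0.17 × 0.31 = 0.0527
  M2: 0.05 × 0.04 = 0.002
  M6: 0.25 × 0.156 = 0.039
  M4: 0.26 × 0.045 = 0.0117
  M1: 0.27 × 0.07 = 0.0189
Normalizing constant = 0.1243.
P(M2 | evidence) = 0.002 / 0.1243 ≈ 0.016.

0.016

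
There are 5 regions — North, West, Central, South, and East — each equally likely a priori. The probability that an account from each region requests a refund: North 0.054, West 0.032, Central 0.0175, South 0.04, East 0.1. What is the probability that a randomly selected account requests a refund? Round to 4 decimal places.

0.0487

Since the prior is uniform, the posterior is proportional to the likelihood:
  North: 0.054
  West: 0.032
  Central: 0.0175
  South: 0.04
  East: 0.1
P(refund) = (1/5) × (0.054 + 0.032 + 0.0175 + 0.04 + 0.1) = 0.2435/5 ≈ 0.0487.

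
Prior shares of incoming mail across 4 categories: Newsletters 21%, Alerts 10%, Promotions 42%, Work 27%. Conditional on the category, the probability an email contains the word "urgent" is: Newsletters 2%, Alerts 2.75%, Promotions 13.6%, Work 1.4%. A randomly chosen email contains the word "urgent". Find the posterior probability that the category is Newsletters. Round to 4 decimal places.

0.0619

Unnormalized posteriors (prior × likelihood):
  Newsletters: 0.21 × 0.02 = 0.0042
  Alerts: 0.1 × 0.0275 = 0.00275
  Promotions: 0.42 × 0.136 = 0.05712
  Work: 0.27 × 0.014 = 0.00378
Sum = 0.06785.
P(Newsletters | evidence) = 0.0042 / 0.06785 ≈ 0.0619.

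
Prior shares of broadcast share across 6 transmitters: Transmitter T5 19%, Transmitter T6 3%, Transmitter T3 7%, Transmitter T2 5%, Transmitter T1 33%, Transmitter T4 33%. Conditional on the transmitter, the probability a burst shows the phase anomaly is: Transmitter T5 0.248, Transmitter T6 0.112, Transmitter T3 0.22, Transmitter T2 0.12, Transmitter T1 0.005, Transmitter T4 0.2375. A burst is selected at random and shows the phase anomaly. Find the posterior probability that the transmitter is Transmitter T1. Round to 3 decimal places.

By Bayes' rule, posterior ∝ prior × likelihood:
  Transmitter T5: 0.19 × 0.248 = 0.04712
  Transmitter T6: 0.03 × 0.112 = 0.00336
  Transmitter T3: 0.07 × 0.22 = 0.0154
  Transmitter T2: 0.05 × 0.12 = 0.006
  Transmitter T1: 0.33 × 0.005 = 0.00165
  Transmitter T4: 0.33 × 0.2375 = 0.078375
Total = 0.151905.
P(Transmitter T1 | evidence) = 0.00165 / 0.151905 ≈ 0.011.

0.011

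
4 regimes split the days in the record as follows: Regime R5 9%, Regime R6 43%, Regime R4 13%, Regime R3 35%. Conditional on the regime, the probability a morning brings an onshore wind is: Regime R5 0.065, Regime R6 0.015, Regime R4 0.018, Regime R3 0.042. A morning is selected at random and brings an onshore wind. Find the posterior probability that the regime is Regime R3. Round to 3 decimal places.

By Bayes' rule, posterior ∝ prior × likelihood:
  Regime R5: 0.09 × 0.065 = 0.00585
  Regime R6: 0.43 × 0.015 = 0.00645
  Regime R4: 0.13 × 0.018 = 0.00234
  Regime R3: 0.35 × 0.042 = 0.0147
Normalizing constant = 0.02934.
P(Regime R3 | evidence) = 0.0147 / 0.02934 ≈ 0.501.

0.501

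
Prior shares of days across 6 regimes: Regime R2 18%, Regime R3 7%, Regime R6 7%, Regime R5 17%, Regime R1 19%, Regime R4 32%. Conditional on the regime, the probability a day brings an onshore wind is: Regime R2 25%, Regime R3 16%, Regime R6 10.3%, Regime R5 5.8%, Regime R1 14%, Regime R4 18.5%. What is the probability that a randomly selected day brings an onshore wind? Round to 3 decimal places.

0.159

Unnormalized posteriors (prior × likelihood):
  Regime R2: 0.18 × 0.25 = 0.045
  Regime R3: 0.07 × 0.16 = 0.0112
  Regime R6: 0.07 × 0.103 = 0.00721
  Regime R5: 0.17 × 0.058 = 0.00986
  Regime R1: 0.19 × 0.14 = 0.0266
  Regime R4: 0.32 × 0.185 = 0.0592
P(onshore) = 0.045 + 0.0112 + 0.00721 + 0.00986 + 0.0266 + 0.0592 = 0.15907 → 0.159.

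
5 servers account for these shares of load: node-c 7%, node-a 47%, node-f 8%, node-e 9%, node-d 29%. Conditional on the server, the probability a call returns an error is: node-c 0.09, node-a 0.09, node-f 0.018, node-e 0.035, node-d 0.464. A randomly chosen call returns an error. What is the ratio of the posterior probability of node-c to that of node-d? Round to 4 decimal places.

Prior × likelihood for each hypothesis:
  node-c: 0.07 × 0.09 = 0.0063
  node-a: 0.47 × 0.09 = 0.0423
  node-f: 0.08 × 0.018 = 0.00144
  node-e: 0.09 × 0.035 = 0.00315
  node-d: 0.29 × 0.464 = 0.13456
Normalizing constant = 0.18775.
The ratio is 0.0063 / 0.13456 (the normalizer cancels) = 0.0468.

0.0468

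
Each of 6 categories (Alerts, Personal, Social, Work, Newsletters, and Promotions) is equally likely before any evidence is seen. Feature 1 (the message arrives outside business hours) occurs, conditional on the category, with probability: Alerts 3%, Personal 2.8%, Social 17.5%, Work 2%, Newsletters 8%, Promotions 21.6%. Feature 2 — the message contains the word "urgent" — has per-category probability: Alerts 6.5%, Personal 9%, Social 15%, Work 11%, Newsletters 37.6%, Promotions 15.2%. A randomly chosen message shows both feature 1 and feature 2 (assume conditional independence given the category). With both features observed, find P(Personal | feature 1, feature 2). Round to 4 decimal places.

With a uniform prior (1/6 each), posterior ∝ likelihood:
  Alerts: 0.03 × 0.065 = 0.00195
  Personal: 0.028 × 0.09 = 0.00252
  Social: 0.175 × 0.15 = 0.02625
  Work: 0.02 × 0.11 = 0.0022
  Newsletters: 0.08 × 0.376 = 0.03008
  Promotions: 0.216 × 0.152 = 0.032832
Normalizing constant = 0.095832.
P(Personal | evidence) = 0.00252 / 0.095832 ≈ 0.0263.

0.0263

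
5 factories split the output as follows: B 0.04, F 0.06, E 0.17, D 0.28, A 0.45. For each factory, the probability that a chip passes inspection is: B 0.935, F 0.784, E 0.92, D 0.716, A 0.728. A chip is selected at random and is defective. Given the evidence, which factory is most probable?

A

Taking complements, P(defective | each) = B 0.065, F 0.216, E 0.08, D 0.284, A 0.272.
Prior × likelihood for each hypothesis:
  B: 0.04 × 0.065 = 0.0026
  F: 0.06 × 0.216 = 0.01296
  E: 0.17 × 0.08 = 0.0136
  D: 0.28 × 0.284 = 0.07952
  A: 0.45 × 0.272 = 0.1224
Sum = 0.23108.
Largest term belongs to A, so A is most probable.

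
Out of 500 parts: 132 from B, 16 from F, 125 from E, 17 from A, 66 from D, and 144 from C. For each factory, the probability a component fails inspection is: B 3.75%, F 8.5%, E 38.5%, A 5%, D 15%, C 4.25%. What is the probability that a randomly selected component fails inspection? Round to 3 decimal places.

0.143

Compute prior × likelihood for every hypothesis:
  B: 0.264 × 0.0375 = 0.0099
  F: 0.032 × 0.085 = 0.00272
  E: 0.25 × 0.385 = 0.09625
  A: 0.034 × 0.05 = 0.0017
  D: 0.132 × 0.15 = 0.0198
  C: 0.288 × 0.0425 = 0.01224
P(nonconforming) = 0.0099 + 0.00272 + 0.09625 + 0.0017 + 0.0198 + 0.01224 = 0.14261 → 0.143.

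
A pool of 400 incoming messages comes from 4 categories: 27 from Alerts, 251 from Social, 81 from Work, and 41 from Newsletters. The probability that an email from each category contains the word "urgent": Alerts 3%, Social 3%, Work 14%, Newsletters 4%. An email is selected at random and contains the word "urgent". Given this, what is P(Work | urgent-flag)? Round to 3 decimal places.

0.532

Prior × likelihood for each hypothesis:
  Alerts: 0.0675 × 0.03 = 0.002025
  Social: 0.6275 × 0.03 = 0.018825
  Work: 0.2025 × 0.14 = 0.02835
  Newsletters: 0.1025 × 0.04 = 0.0041
Sum = 0.0533.
P(Work | evidence) = 0.02835 / 0.0533 ≈ 0.532.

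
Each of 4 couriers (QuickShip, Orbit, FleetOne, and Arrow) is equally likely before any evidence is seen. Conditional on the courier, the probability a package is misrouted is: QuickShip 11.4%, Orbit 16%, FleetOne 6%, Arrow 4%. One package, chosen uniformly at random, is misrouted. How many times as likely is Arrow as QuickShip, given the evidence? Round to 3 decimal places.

0.351

With a uniform prior (1/4 each), posterior ∝ likelihood:
  QuickShip: 0.114
  Orbit: 0.16
  FleetOne: 0.06
  Arrow: 0.04
Sum = 0.374.
The ratio is 0.04 / 0.114 (the normalizer cancels) = 0.351.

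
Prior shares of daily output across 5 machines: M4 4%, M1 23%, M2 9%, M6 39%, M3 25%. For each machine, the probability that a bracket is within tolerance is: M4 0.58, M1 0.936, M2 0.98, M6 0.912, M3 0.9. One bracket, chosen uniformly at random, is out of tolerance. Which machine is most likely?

M6

Taking complements, P(oversize | each) = M4 0.42, M1 0.064, M2 0.02, M6 0.088, M3 0.1.
Prior × likelihood for each hypothesis:
  M4: 0.04 × 0.42 = 0.0168
  M1: 0.23 × 0.064 = 0.01472
  M2: 0.09 × 0.02 = 0.0018
  M6: 0.39 × 0.088 = 0.03432
  M3: 0.25 × 0.1 = 0.025
Normalizing constant = 0.09264.
Largest term belongs to M6, so M6 is most probable.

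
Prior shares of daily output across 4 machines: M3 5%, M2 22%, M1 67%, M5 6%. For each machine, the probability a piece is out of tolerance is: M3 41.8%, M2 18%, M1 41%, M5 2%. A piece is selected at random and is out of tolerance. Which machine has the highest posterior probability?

Unnormalized posteriors (prior × likelihood):
  M3: 0.05 × 0.418 = 0.0209
  M2: 0.22 × 0.18 = 0.0396
  M1: 0.67 × 0.41 = 0.2747
  M5: 0.06 × 0.02 = 0.0012
Sum = 0.3364.
Largest term belongs to M1, so M1 is most probable.

M1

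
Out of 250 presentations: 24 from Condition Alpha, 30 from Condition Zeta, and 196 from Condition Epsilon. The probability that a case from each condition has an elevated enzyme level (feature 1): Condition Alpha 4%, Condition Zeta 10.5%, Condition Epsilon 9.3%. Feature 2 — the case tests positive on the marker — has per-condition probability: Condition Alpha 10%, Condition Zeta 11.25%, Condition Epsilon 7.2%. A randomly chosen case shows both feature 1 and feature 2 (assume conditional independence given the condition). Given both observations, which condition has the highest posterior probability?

By Bayes' rule, posterior ∝ prior × likelihood:
  Condition Alpha: 0.096 × 0.04 × 0.1 = 0.000384
  Condition Zeta: 0.12 × 0.105 × 0.1125 = 0.0014175
  Condition Epsilon: 0.784 × 0.093 × 0.072 = 0.005249664
Sum = 0.007051164.
Largest term belongs to Condition Epsilon, so Condition Epsilon is most probable.

Condition Epsilon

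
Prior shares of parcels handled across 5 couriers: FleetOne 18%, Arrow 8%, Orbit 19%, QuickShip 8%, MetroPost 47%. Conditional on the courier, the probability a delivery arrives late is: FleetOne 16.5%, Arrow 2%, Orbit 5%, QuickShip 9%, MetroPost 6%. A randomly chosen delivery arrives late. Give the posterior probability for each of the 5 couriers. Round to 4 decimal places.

FleetOne 0.3898, Arrow 0.0210, Orbit 0.1247, QuickShip 0.0945, MetroPost 0.3701

Prior × likelihood for each hypothesis:
  FleetOne: 0.18 × 0.165 = 0.0297
  Arrow: 0.08 × 0.02 = 0.0016
  Orbit: 0.19 × 0.05 = 0.0095
  QuickShip: 0.08 × 0.09 = 0.0072
  MetroPost: 0.47 × 0.06 = 0.0282
Normalizing constant = 0.0762.
P(FleetOne | late) = 0.0297/0.0762 ≈ 0.3898
P(Arrow | late) = 0.0016/0.0762 ≈ 0.0210
P(Orbit | late) = 0.0095/0.0762 ≈ 0.1247
P(QuickShip | late) = 0.0072/0.0762 ≈ 0.0945
P(MetroPost | late) = 0.0282/0.0762 ≈ 0.3701
(Check: 0.3898+0.0210+0.1247+0.0945+0.3701 = 1.0001.)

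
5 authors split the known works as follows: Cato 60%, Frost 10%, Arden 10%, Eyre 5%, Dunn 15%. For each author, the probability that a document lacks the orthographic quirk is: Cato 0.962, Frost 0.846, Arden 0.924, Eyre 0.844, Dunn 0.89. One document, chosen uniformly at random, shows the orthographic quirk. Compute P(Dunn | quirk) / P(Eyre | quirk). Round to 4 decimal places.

Taking complements, P(quirk | each) = Cato 0.038, Frost 0.154, Arden 0.076, Eyre 0.156, Dunn 0.11.
Prior × likelihood for each hypothesis:
  Cato: 0.6 × 0.038 = 0.0228
  Frost: 0.1 × 0.154 = 0.0154
  Arden: 0.1 × 0.076 = 0.0076
  Eyre: 0.05 × 0.156 = 0.0078
  Dunn: 0.15 × 0.11 = 0.0165
Sum = 0.0701.
The ratio is 0.0165 / 0.0078 (the normalizer cancels) = 2.1154.

2.1154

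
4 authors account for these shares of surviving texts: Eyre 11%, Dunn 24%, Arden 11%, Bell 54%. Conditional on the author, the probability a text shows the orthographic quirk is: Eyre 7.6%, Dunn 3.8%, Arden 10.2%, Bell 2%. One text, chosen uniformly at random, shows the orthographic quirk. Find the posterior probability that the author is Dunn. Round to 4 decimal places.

Compute prior × likelihood for every hypothesis:
  Eyre: 0.11 × 0.076 = 0.00836
  Dunn: 0.24 × 0.038 = 0.00912
  Arden: 0.11 × 0.102 = 0.01122
  Bell: 0.54 × 0.02 = 0.0108
Normalizing constant = 0.0395.
P(Dunn | evidence) = 0.00912 / 0.0395 ≈ 0.2309.

0.2309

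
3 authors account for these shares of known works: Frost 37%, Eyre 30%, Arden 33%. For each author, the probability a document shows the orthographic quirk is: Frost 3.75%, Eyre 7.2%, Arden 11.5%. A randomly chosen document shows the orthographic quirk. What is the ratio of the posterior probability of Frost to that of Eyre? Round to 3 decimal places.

0.642

Unnormalized posteriors (prior × likelihood):
  Frost: 0.37 × 0.0375 = 0.013875
  Eyre: 0.3 × 0.072 = 0.0216
  Arden: 0.33 × 0.115 = 0.03795
Sum = 0.073425.
The ratio is 0.013875 / 0.0216 (the normalizer cancels) = 0.642.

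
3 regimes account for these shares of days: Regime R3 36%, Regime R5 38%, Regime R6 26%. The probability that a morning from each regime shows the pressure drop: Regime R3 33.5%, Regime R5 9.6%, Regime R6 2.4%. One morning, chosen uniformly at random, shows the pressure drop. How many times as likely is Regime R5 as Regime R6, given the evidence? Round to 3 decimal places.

5.846

Compute prior × likelihood for every hypothesis:
  Regime R3: 0.36 × 0.335 = 0.1206
  Regime R5: 0.38 × 0.096 = 0.03648
  Regime R6: 0.26 × 0.024 = 0.00624
Sum = 0.16332.
The ratio is 0.03648 / 0.00624 (the normalizer cancels) = 5.846.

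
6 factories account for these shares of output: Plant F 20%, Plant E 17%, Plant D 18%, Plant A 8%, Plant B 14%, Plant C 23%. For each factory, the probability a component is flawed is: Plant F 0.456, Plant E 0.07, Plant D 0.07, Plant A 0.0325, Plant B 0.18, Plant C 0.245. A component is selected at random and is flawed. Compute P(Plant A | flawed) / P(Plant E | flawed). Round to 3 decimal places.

0.218

Compute prior × likelihood for every hypothesis:
  Plant F: 0.2 × 0.456 = 0.0912
  Plant E: 0.17 × 0.07 = 0.0119
  Plant D: 0.18 × 0.07 = 0.0126
  Plant A: 0.08 × 0.0325 = 0.0026
  Plant B: 0.14 × 0.18 = 0.0252
  Plant C: 0.23 × 0.245 = 0.05635
Normalizing constant = 0.19985.
The ratio is 0.0026 / 0.0119 (the normalizer cancels) = 0.218.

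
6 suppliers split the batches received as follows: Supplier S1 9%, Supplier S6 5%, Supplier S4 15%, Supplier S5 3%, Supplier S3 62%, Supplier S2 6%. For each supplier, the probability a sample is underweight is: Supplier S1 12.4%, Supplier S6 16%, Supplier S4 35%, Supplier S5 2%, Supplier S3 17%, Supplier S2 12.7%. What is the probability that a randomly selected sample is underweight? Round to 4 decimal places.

0.1853

Prior × likelihood for each hypothesis:
  Supplier S1: 0.09 × 0.124 = 0.01116
  Supplier S6: 0.05 × 0.16 = 0.008
  Supplier S4: 0.15 × 0.35 = 0.0525
  Supplier S5: 0.03 × 0.02 = 0.0006
  Supplier S3: 0.62 × 0.17 = 0.1054
  Supplier S2: 0.06 × 0.127 = 0.00762
P(underweight) = 0.01116 + 0.008 + 0.0525 + 0.0006 + 0.1054 + 0.00762 = 0.18528 → 0.1853.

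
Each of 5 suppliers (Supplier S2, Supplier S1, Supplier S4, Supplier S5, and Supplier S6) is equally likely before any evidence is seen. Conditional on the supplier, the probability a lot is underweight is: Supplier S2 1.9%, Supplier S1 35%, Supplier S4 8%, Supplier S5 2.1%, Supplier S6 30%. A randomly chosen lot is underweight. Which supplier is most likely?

Supplier S1

Since the prior is uniform, the posterior is proportional to the likelihood:
  Supplier S2: 0.019
  Supplier S1: 0.35
  Supplier S4: 0.08
  Supplier S5: 0.021
  Supplier S6: 0.3
Total = 0.77.
Largest term belongs to Supplier S1, so Supplier S1 is most probable.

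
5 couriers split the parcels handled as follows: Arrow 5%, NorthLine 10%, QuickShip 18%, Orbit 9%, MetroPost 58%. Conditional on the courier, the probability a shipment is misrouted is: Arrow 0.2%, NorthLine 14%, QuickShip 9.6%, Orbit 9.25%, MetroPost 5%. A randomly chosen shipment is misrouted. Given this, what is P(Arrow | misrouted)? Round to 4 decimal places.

By Bayes' rule, posterior ∝ prior × likelihood:
  Arrow: 0.05 × 0.002 = 0.0001
  NorthLine: 0.1 × 0.14 = 0.014
  QuickShip: 0.18 × 0.096 = 0.01728
  Orbit: 0.09 × 0.0925 = 0.008325
  MetroPost: 0.58 × 0.05 = 0.029
Total = 0.068705.
P(Arrow | evidence) = 0.0001 / 0.068705 ≈ 0.0015.

0.0015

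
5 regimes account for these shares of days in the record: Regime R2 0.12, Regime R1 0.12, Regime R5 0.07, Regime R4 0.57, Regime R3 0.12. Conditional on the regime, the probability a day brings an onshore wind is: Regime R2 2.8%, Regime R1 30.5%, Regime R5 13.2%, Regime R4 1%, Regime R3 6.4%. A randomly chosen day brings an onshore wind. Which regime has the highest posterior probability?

By Bayes' rule, posterior ∝ prior × likelihood:
  Regime R2: 0.12 × 0.028 = 0.00336
  Regime R1: 0.12 × 0.305 = 0.0366
  Regime R5: 0.07 × 0.132 = 0.00924
  Regime R4: 0.57 × 0.01 = 0.0057
  Regime R3: 0.12 × 0.064 = 0.00768
Total = 0.06258.
Largest term belongs to Regime R1, so Regime R1 is most probable.

Regime R1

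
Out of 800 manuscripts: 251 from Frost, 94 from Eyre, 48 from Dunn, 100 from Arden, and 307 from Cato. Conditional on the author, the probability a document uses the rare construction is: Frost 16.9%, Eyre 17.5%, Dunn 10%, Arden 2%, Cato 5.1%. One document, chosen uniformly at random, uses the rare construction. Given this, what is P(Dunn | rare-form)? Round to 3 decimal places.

0.059

By Bayes' rule, posterior ∝ prior × likelihood:
  Frost: 0.31375 × 0.169 = 0.05302375
  Eyre: 0.1175 × 0.175 = 0.0205625
  Dunn: 0.06 × 0.1 = 0.006
  Arden: 0.125 × 0.02 = 0.0025
  Cato: 0.38375 × 0.051 = 0.01957125
Normalizing constant = 0.1016575.
P(Dunn | evidence) = 0.006 / 0.1016575 ≈ 0.059.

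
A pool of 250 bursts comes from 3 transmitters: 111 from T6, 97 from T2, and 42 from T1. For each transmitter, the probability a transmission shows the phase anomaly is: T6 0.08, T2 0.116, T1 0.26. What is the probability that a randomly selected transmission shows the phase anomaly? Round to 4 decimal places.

Prior × likelihood for each hypothesis:
  T6: 0.444 × 0.08 = 0.03552
  T2: 0.388 × 0.116 = 0.045008
  T1: 0.168 × 0.26 = 0.04368
P(anomaly) = 0.03552 + 0.045008 + 0.04368 = 0.124208 → 0.1242.

0.1242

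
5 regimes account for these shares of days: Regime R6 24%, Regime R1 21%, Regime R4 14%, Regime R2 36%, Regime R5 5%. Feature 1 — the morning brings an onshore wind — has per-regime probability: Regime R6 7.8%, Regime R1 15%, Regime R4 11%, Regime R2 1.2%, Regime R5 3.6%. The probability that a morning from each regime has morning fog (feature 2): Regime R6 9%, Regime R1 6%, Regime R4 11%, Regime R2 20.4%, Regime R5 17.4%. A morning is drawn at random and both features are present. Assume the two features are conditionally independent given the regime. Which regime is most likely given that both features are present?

Regime R1

Prior × likelihood for each hypothesis:
  Regime R6: 0.24 × 0.078 × 0.09 = 0.0016848
  Regime R1: 0.21 × 0.15 × 0.06 = 0.00189
  Regime R4: 0.14 × 0.11 × 0.11 = 0.001694
  Regime R2: 0.36 × 0.012 × 0.204 = 0.00088128
  Regime R5: 0.05 × 0.036 × 0.174 = 0.0003132
Total = 0.00646328.
Largest term belongs to Regime R1, so Regime R1 is most probable.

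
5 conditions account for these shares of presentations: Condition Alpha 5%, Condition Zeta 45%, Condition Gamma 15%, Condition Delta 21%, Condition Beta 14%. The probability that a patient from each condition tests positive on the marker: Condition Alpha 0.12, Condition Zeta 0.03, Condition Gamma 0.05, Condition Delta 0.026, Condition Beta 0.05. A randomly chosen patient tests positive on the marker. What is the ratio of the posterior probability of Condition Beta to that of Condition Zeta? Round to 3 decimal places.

Prior × likelihood for each hypothesis:
  Condition Alpha: 0.05 × 0.12 = 0.006
  Condition Zeta: 0.45 × 0.03 = 0.0135
  Condition Gamma: 0.15 × 0.05 = 0.0075
  Condition Delta: 0.21 × 0.026 = 0.00546
  Condition Beta: 0.14 × 0.05 = 0.007
Normalizing constant = 0.03946.
The ratio is 0.007 / 0.0135 (the normalizer cancels) = 0.519.

0.519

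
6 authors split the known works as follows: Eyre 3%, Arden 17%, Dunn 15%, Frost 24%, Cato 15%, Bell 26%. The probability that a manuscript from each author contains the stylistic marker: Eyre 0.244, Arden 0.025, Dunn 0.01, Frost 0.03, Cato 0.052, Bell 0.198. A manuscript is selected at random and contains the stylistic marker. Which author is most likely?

Prior × likelihood for each hypothesis:
  Eyre: 0.03 × 0.244 = 0.00732
  Arden: 0.17 × 0.025 = 0.00425
  Dunn: 0.15 × 0.01 = 0.0015
  Frost: 0.24 × 0.03 = 0.0072
  Cato: 0.15 × 0.052 = 0.0078
  Bell: 0.26 × 0.198 = 0.05148
Normalizing constant = 0.07955.
Largest term belongs to Bell, so Bell is most probable.

Bell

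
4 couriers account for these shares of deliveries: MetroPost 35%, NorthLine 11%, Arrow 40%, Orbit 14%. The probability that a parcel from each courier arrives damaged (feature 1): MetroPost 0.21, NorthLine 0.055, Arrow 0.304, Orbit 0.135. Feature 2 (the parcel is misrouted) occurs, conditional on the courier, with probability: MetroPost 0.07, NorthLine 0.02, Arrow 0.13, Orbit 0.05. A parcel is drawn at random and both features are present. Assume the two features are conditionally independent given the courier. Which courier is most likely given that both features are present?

Compute prior × likelihood for every hypothesis:
  MetroPost: 0.35 × 0.21 × 0.07 = 0.005145
  NorthLine: 0.11 × 0.055 × 0.02 = 0.000121
  Arrow: 0.4 × 0.304 × 0.13 = 0.015808
  Orbit: 0.14 × 0.135 × 0.05 = 0.000945
Sum = 0.022019.
Largest term belongs to Arrow, so Arrow is most probable.

Arrow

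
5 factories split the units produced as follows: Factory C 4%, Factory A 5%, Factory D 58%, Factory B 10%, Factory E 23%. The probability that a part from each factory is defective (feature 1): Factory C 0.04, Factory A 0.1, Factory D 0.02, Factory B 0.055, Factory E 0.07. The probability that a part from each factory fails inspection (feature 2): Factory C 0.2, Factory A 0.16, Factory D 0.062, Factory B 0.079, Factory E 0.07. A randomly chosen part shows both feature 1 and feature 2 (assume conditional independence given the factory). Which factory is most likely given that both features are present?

Unnormalized posteriors (prior × likelihood):
  Factory C: 0.04 × 0.04 × 0.2 = 0.00032
  Factory A: 0.05 × 0.1 × 0.16 = 0.0008
  Factory D: 0.58 × 0.02 × 0.062 = 0.0007192
  Factory B: 0.1 × 0.055 × 0.079 = 0.0004345
  Factory E: 0.23 × 0.07 × 0.07 = 0.001127
Sum = 0.0034007.
Largest term belongs to Factory E, so Factory E is most probable.

Factory E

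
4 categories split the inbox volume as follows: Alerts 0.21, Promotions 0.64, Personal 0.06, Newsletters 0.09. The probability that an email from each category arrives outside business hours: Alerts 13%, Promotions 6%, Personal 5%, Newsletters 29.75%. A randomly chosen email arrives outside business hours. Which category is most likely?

By Bayes' rule, posterior ∝ prior × likelihood:
  Alerts: 0.21 × 0.13 = 0.0273
  Promotions: 0.64 × 0.06 = 0.0384
  Personal: 0.06 × 0.05 = 0.003
  Newsletters: 0.09 × 0.2975 = 0.026775
Sum = 0.095475.
Largest term belongs to Promotions, so Promotions is most probable.

Promotions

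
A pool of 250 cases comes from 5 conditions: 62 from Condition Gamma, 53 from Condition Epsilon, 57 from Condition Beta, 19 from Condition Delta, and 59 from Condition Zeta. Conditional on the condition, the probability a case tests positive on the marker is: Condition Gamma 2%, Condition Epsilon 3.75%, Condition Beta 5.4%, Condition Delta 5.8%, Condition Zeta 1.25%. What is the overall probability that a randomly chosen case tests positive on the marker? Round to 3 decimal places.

0.033

By Bayes' rule, posterior ∝ prior × likelihood:
  Condition Gamma: 0.248 × 0.02 = 0.00496
  Condition Epsilon: 0.212 × 0.0375 = 0.00795
  Condition Beta: 0.228 × 0.054 = 0.012312
  Condition Delta: 0.076 × 0.058 = 0.004408
  Condition Zeta: 0.236 × 0.0125 = 0.00295
P(marker-positive) = 0.00496 + 0.00795 + 0.012312 + 0.004408 + 0.00295 = 0.03258 → 0.033.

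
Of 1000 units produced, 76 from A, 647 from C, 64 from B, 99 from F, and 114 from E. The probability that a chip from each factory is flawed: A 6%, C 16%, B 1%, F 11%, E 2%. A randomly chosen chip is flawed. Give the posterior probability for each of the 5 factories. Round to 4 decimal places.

Unnormalized posteriors (prior × likelihood):
  A: 0.076 × 0.06 = 0.00456
  C: 0.647 × 0.16 = 0.10352
  B: 0.064 × 0.01 = 0.00064
  F: 0.099 × 0.11 = 0.01089
  E: 0.114 × 0.02 = 0.00228
Total = 0.12189.
P(A | flawed) = 0.00456/0.12189 ≈ 0.0374
P(C | flawed) = 0.10352/0.12189 ≈ 0.8493
P(B | flawed) = 0.00064/0.12189 ≈ 0.0053
P(F | flawed) = 0.01089/0.12189 ≈ 0.0893
P(E | flawed) = 0.00228/0.12189 ≈ 0.0187

A 0.0374, C 0.8493, B 0.0053, F 0.0893, E 0.0187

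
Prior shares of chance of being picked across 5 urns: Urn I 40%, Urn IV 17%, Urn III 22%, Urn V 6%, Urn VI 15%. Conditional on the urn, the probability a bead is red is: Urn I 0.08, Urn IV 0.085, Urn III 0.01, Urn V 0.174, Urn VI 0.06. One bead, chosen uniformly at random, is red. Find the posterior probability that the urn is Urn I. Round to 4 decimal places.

Compute prior × likelihood for every hypothesis:
  Urn I: 0.4 × 0.08 = 0.032
  Urn IV: 0.17 × 0.085 = 0.01445
  Urn III: 0.22 × 0.01 = 0.0022
  Urn V: 0.06 × 0.174 = 0.01044
  Urn VI: 0.15 × 0.06 = 0.009
Sum = 0.06809.
P(Urn I | evidence) = 0.032 / 0.06809 ≈ 0.4700.

0.4700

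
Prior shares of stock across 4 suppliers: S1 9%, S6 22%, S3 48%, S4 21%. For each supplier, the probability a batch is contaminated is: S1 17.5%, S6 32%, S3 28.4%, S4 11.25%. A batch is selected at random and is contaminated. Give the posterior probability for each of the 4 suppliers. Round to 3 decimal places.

S1 0.064, S6 0.286, S3 0.554, S4 0.096

By Bayes' rule, posterior ∝ prior × likelihood:
  S1: 0.09 × 0.175 = 0.01575
  S6: 0.22 × 0.32 = 0.0704
  S3: 0.48 × 0.284 = 0.13632
  S4: 0.21 × 0.1125 = 0.023625
Total = 0.246095.
P(S1 | contaminated) = 0.01575/0.246095 ≈ 0.064
P(S6 | contaminated) = 0.0704/0.246095 ≈ 0.286
P(S3 | contaminated) = 0.13632/0.246095 ≈ 0.554
P(S4 | contaminated) = 0.023625/0.246095 ≈ 0.096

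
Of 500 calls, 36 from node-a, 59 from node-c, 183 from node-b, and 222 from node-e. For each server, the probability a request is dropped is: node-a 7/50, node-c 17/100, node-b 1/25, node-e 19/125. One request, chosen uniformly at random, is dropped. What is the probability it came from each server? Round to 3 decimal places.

Compute prior × likelihood for every hypothesis:
  node-a: 0.072 × 0.14 = 0.01008
  node-c: 0.118 × 0.17 = 0.02006
  node-b: 0.366 × 0.04 = 0.01464
  node-e: 0.444 × 0.152 = 0.067488
Normalizing constant = 0.112268.
P(node-a | dropped) = 0.01008/0.112268 ≈ 0.090
P(node-c | dropped) = 0.02006/0.112268 ≈ 0.179
P(node-b | dropped) = 0.01464/0.112268 ≈ 0.130
P(node-e | dropped) = 0.067488/0.112268 ≈ 0.601
(Check: 0.090+0.179+0.130+0.601 = 1.000.)

node-a 0.090, node-c 0.179, node-b 0.130, node-e 0.601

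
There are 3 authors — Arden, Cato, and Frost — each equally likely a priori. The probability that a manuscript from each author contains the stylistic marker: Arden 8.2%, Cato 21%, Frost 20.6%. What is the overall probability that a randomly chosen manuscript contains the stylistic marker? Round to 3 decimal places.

With a uniform prior (1/3 each), posterior ∝ likelihood:
  Arden: 0.082
  Cato: 0.21
  Frost: 0.206
P(marker) = (1/3) × (0.082 + 0.21 + 0.206) = 0.498/3 ≈ 0.166.

0.166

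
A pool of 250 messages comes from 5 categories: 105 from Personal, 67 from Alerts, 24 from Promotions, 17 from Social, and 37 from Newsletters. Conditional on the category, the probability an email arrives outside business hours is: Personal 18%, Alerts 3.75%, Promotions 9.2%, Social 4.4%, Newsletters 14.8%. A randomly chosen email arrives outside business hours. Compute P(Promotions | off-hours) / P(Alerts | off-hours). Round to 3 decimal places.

0.879

Compute prior × likelihood for every hypothesis:
  Personal: 0.42 × 0.18 = 0.0756
  Alerts: 0.268 × 0.0375 = 0.01005
  Promotions: 0.096 × 0.092 = 0.008832
  Social: 0.068 × 0.044 = 0.002992
  Newsletters: 0.148 × 0.148 = 0.021904
Normalizing constant = 0.119378.
The ratio is 0.008832 / 0.01005 (the normalizer cancels) = 0.879.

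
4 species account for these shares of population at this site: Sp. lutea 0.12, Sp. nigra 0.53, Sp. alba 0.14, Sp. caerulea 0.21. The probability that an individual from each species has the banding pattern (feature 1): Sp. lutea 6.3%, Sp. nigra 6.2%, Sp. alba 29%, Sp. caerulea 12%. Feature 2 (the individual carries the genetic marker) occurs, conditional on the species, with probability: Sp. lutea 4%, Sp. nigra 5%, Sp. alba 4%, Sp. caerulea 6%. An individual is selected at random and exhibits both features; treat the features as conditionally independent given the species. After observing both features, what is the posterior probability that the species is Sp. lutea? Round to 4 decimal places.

By Bayes' rule, posterior ∝ prior × likelihood:
  Sp. lutea: 0.12 × 0.063 × 0.04 = 0.0003024
  Sp. nigra: 0.53 × 0.062 × 0.05 = 0.001643
  Sp. alba: 0.14 × 0.29 × 0.04 = 0.001624
  Sp. caerulea: 0.21 × 0.12 × 0.06 = 0.001512
Normalizing constant = 0.0050814.
P(Sp. lutea | evidence) = 0.0003024 / 0.0050814 ≈ 0.0595.

0.0595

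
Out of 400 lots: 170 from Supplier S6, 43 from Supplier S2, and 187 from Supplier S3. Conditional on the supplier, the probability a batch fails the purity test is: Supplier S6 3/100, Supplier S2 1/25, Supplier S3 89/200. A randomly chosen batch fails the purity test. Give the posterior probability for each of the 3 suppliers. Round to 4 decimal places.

Prior × likelihood for each hypothesis:
  Supplier S6: 0.425 × 0.03 = 0.01275
  Supplier S2: 0.1075 × 0.04 = 0.0043
  Supplier S3: 0.4675 × 0.445 = 0.2080375
Sum = 0.2250875.
P(Supplier S6 | off-spec) = 0.01275/0.2250875 ≈ 0.0566
P(Supplier S2 | off-spec) = 0.0043/0.2250875 ≈ 0.0191
P(Supplier S3 | off-spec) = 0.2080375/0.2250875 ≈ 0.9243
(Check: 0.0566+0.0191+0.9243 = 1.0000.)

Supplier S6 0.0566, Supplier S2 0.0191, Supplier S3 0.9243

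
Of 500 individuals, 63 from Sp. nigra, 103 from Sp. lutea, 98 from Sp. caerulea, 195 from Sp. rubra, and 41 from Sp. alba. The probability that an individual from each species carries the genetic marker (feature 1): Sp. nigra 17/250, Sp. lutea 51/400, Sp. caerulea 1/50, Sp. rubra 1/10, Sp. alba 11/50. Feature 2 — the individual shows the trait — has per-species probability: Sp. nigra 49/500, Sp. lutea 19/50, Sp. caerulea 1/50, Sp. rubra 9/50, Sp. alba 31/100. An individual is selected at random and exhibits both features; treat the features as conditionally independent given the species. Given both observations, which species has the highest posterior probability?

Sp. lutea

By Bayes' rule, posterior ∝ prior × likelihood:
  Sp. nigra: 0.126 × 0.068 × 0.098 = 0.000839664
  Sp. lutea: 0.206 × 0.1275 × 0.38 = 0.0099807
  Sp. caerulea: 0.196 × 0.02 × 0.02 = 0.0000784
  Sp. rubra: 0.39 × 0.1 × 0.18 = 0.00702
  Sp. alba: 0.082 × 0.22 × 0.31 = 0.0055924
Sum = 0.023511164.
Largest term belongs to Sp. lutea, so Sp. lutea is most probable.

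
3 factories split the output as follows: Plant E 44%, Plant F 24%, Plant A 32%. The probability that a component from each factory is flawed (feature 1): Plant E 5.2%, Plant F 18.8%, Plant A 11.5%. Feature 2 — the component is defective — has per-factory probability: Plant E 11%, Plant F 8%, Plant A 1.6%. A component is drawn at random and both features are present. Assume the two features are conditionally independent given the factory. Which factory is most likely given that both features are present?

Prior × likelihood for each hypothesis:
  Plant E: 0.44 × 0.052 × 0.11 = 0.0025168
  Plant F: 0.24 × 0.188 × 0.08 = 0.0036096
  Plant A: 0.32 × 0.115 × 0.016 = 0.0005888
Normalizing constant = 0.0067152.
Largest term belongs to Plant F, so Plant F is most probable.

Plant F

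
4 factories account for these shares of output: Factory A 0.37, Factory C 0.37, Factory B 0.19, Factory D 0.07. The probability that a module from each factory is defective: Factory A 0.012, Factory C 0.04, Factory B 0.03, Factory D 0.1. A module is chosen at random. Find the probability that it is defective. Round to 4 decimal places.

0.0319

Compute prior × likelihood for every hypothesis:
  Factory A: 0.37 × 0.012 = 0.00444
  Factory C: 0.37 × 0.04 = 0.0148
  Factory B: 0.19 × 0.03 = 0.0057
  Factory D: 0.07 × 0.1 = 0.007
P(defective) = 0.00444 + 0.0148 + 0.0057 + 0.007 = 0.03194 → 0.0319.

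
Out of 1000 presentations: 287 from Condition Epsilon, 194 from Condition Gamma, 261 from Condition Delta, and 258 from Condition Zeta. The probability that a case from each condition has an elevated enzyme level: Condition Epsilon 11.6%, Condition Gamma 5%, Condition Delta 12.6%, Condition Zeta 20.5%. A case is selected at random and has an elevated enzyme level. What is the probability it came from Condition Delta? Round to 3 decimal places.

By Bayes' rule, posterior ∝ prior × likelihood:
  Condition Epsilon: 0.287 × 0.116 = 0.033292
  Condition Gamma: 0.194 × 0.05 = 0.0097
  Condition Delta: 0.261 × 0.126 = 0.032886
  Condition Zeta: 0.258 × 0.205 = 0.05289
Total = 0.128768.
P(Condition Delta | evidence) = 0.032886 / 0.128768 ≈ 0.255.

0.255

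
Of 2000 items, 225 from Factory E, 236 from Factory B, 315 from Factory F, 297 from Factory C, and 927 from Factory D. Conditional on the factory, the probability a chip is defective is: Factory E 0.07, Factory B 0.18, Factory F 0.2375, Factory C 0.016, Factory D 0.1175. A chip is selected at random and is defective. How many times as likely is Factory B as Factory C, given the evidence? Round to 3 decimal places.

8.939

Prior × likelihood for each hypothesis:
  Factory E: 0.1125 × 0.07 = 0.007875
  Factory B: 0.118 × 0.18 = 0.02124
  Factory F: 0.1575 × 0.2375 = 0.03740625
  Factory C: 0.1485 × 0.016 = 0.002376
  Factory D: 0.4635 × 0.1175 = 0.05446125
Total = 0.1233585.
The ratio is 0.02124 / 0.002376 (the normalizer cancels) = 8.939.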